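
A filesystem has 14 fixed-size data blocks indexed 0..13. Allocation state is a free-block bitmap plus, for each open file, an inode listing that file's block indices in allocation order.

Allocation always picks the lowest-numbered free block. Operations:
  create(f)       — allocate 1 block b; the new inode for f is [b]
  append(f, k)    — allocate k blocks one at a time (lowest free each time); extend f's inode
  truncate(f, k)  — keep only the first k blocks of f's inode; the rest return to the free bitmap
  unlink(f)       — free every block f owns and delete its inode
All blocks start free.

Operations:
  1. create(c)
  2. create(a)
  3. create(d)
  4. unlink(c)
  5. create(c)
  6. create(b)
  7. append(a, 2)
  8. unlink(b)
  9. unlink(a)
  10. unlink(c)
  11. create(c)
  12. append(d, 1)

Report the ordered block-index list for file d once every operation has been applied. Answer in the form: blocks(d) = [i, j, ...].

blocks(d) = [2, 1]

create(c): bitmap=F............. | c=[0]
create(a): bitmap=FF............ | a=[1] c=[0]
create(d): bitmap=FFF........... | a=[1] c=[0] d=[2]
unlink(c): bitmap=.FF........... | a=[1] d=[2]
create(c): bitmap=FFF........... | a=[1] c=[0] d=[2]
create(b): bitmap=FFFF.......... | a=[1] b=[3] c=[0] d=[2]
append(a, 2): bitmap=FFFFFF........ | a=[1, 4, 5] b=[3] c=[0] d=[2]
unlink(b): bitmap=FFF.FF........ | a=[1, 4, 5] c=[0] d=[2]
unlink(a): bitmap=F.F........... | c=[0] d=[2]
unlink(c): bitmap=..F........... | d=[2]
create(c): bitmap=F.F........... | c=[0] d=[2]
append(d, 1): bitmap=FFF........... | c=[0] d=[2, 1]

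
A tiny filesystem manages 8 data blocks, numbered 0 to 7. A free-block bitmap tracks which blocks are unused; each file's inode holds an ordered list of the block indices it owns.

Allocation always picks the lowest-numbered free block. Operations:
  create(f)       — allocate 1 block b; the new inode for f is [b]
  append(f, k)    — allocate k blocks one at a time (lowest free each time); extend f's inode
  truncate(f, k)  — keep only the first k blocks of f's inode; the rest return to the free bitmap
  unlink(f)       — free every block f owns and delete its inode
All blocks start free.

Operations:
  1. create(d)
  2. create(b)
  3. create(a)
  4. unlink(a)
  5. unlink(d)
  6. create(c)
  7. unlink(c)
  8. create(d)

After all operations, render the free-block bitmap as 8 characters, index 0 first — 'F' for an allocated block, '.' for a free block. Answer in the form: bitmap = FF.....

bitmap = FF......

create(d): bitmap=F....... | d=[0]
create(b): bitmap=FF...... | b=[1] d=[0]
create(a): bitmap=FFF..... | a=[2] b=[1] d=[0]
unlink(a): bitmap=FF...... | b=[1] d=[0]
unlink(d): bitmap=.F...... | b=[1]
create(c): bitmap=FF...... | b=[1] c=[0]
unlink(c): bitmap=.F...... | b=[1]
create(d): bitmap=FF...... | b=[1] d=[0]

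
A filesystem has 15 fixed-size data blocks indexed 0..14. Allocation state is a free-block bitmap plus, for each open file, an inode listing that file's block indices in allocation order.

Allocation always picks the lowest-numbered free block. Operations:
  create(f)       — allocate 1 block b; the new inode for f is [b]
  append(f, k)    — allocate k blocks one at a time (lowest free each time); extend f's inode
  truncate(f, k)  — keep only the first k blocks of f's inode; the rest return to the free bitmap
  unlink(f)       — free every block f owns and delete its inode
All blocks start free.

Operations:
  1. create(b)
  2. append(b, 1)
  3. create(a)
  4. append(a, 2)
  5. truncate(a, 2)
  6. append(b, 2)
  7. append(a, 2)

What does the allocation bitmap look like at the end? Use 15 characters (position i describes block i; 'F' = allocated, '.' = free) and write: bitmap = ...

bitmap = FFFFFFFF.......

  1. create(b)  ⇒  F..............  {b→[0]}
  2. append(b, 1)  ⇒  FF.............  {b→[0, 1]}
  3. create(a)  ⇒  FFF............  {a→[2]; b→[0, 1]}
  4. append(a, 2)  ⇒  FFFFF..........  {a→[2, 3, 4]; b→[0, 1]}
  5. truncate(a, 2)  ⇒  FFFF...........  {a→[2, 3]; b→[0, 1]}
  6. append(b, 2)  ⇒  FFFFFF.........  {a→[2, 3]; b→[0, 1, 4, 5]}
  7. append(a, 2)  ⇒  FFFFFFFF.......  {a→[2, 3, 6, 7]; b→[0, 1, 4, 5]}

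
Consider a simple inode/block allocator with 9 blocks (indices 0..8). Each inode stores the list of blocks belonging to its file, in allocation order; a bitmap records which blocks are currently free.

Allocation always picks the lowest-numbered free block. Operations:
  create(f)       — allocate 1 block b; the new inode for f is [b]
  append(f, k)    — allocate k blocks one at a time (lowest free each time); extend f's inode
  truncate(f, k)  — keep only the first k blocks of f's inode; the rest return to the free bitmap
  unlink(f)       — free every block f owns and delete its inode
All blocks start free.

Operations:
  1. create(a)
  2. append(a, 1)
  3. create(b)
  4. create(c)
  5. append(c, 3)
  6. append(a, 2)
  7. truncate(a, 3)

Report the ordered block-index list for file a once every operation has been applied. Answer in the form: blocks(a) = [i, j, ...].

blocks(a) = [0, 1, 7]

after create(a) → a:[0]  free=[F........]
after append(a, 1) → a:[0, 1]  free=[FF.......]
after create(b) → a:[0, 1], b:[2]  free=[FFF......]
after create(c) → a:[0, 1], b:[2], c:[3]  free=[FFFF.....]
after append(c, 3) → a:[0, 1], b:[2], c:[3, 4, 5, 6]  free=[FFFFFFF..]
after append(a, 2) → a:[0, 1, 7, 8], b:[2], c:[3, 4, 5, 6]  free=[FFFFFFFFF]
after truncate(a, 3) → a:[0, 1, 7], b:[2], c:[3, 4, 5, 6]  free=[FFFFFFFF.]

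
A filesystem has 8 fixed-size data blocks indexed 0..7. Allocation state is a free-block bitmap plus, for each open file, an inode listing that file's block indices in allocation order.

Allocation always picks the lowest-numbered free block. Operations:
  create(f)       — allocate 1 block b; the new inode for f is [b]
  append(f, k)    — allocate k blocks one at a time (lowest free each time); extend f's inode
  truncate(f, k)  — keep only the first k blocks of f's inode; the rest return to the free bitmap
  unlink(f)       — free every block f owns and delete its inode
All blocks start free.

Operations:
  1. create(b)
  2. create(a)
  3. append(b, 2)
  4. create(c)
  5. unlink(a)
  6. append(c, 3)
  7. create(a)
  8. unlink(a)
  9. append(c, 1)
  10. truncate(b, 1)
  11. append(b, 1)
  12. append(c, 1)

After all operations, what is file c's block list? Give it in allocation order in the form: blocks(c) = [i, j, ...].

[1] create(b) — b=0 (map F.......)
[2] create(a) — a=1 b=0 (map FF......)
[3] append(b, 2) — a=1 b=0,2,3 (map FFFF....)
[4] create(c) — a=1 b=0,2,3 c=4 (map FFFFF...)
[5] unlink(a) — b=0,2,3 c=4 (map F.FFF...)
[6] append(c, 3) — b=0,2,3 c=4,1,5,6 (map FFFFFFF.)
[7] create(a) — a=7 b=0,2,3 c=4,1,5,6 (map FFFFFFFF)
[8] unlink(a) — b=0,2,3 c=4,1,5,6 (map FFFFFFF.)
[9] append(c, 1) — b=0,2,3 c=4,1,5,6,7 (map FFFFFFFF)
[10] truncate(b, 1) — b=0 c=4,1,5,6,7 (map FF..FFFF)
[11] append(b, 1) — b=0,2 c=4,1,5,6,7 (map FFF.FFFF)
[12] append(c, 1) — b=0,2 c=4,1,5,6,7,3 (map FFFFFFFF)

blocks(c) = [4, 1, 5, 6, 7, 3]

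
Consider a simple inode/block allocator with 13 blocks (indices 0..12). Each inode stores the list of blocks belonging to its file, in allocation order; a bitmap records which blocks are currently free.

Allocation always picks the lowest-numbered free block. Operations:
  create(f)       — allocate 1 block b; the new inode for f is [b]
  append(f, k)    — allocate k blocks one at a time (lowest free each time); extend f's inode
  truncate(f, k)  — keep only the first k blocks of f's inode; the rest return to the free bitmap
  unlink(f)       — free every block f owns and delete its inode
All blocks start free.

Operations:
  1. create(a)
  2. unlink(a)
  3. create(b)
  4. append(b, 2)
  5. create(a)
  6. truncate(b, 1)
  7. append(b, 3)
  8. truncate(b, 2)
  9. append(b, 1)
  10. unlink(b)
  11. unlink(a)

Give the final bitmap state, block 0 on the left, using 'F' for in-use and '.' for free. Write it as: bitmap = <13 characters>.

bitmap = .............

[1] create(a) — a=0 (map F............)
[2] unlink(a) —  (map .............)
[3] create(b) — b=0 (map F............)
[4] append(b, 2) — b=0,1,2 (map FFF..........)
[5] create(a) — a=3 b=0,1,2 (map FFFF.........)
[6] truncate(b, 1) — a=3 b=0 (map F..F.........)
[7] append(b, 3) — a=3 b=0,1,2,4 (map FFFFF........)
[8] truncate(b, 2) — a=3 b=0,1 (map FF.F.........)
[9] append(b, 1) — a=3 b=0,1,2 (map FFFF.........)
[10] unlink(b) — a=3 (map ...F.........)
[11] unlink(a) —  (map .............)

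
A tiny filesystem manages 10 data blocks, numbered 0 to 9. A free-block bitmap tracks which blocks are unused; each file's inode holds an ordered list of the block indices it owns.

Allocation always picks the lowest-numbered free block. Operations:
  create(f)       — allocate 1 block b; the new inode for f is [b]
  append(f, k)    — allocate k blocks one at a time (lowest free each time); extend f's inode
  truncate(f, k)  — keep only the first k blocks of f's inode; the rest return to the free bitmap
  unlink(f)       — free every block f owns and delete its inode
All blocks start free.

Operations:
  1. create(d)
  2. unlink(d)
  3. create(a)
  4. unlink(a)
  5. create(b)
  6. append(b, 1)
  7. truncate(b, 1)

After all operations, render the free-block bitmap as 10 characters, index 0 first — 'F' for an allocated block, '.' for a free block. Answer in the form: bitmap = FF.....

bitmap = F.........

after create(d) → d:[0]  free=[F.........]
after unlink(d) →   free=[..........]
after create(a) → a:[0]  free=[F.........]
after unlink(a) →   free=[..........]
after create(b) → b:[0]  free=[F.........]
after append(b, 1) → b:[0, 1]  free=[FF........]
after truncate(b, 1) → b:[0]  free=[F.........]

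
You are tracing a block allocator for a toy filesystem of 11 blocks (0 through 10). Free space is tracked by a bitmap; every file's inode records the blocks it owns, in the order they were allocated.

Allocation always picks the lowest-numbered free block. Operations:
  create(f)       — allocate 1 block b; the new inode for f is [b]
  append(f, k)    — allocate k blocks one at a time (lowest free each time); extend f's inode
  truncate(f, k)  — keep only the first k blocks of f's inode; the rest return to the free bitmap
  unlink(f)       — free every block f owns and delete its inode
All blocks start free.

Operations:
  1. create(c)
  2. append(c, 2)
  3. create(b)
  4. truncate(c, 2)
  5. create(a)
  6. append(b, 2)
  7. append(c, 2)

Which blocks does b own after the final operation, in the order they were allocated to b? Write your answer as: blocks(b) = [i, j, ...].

after create(c) → c:[0]  free=[F..........]
after append(c, 2) → c:[0, 1, 2]  free=[FFF........]
after create(b) → b:[3], c:[0, 1, 2]  free=[FFFF.......]
after truncate(c, 2) → b:[3], c:[0, 1]  free=[FF.F.......]
after create(a) → a:[2], b:[3], c:[0, 1]  free=[FFFF.......]
after append(b, 2) → a:[2], b:[3, 4, 5], c:[0, 1]  free=[FFFFFF.....]
after append(c, 2) → a:[2], b:[3, 4, 5], c:[0, 1, 6, 7]  free=[FFFFFFFF...]

blocks(b) = [3, 4, 5]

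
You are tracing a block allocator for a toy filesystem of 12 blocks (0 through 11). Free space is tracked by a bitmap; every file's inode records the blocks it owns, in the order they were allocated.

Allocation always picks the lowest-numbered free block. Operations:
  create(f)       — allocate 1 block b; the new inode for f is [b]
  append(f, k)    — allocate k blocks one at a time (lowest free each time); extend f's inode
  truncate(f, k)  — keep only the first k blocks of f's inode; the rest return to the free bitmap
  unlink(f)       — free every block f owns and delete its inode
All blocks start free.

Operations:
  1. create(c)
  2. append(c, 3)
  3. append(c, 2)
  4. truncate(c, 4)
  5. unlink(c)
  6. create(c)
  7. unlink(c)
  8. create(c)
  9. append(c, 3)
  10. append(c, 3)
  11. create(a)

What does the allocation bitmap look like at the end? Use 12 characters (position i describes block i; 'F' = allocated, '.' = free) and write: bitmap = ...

bitmap = FFFFFFFF....

create(c): bitmap=F........... | c=[0]
append(c, 3): bitmap=FFFF........ | c=[0, 1, 2, 3]
append(c, 2): bitmap=FFFFFF...... | c=[0, 1, 2, 3, 4, 5]
truncate(c, 4): bitmap=FFFF........ | c=[0, 1, 2, 3]
unlink(c): bitmap=............ | 
create(c): bitmap=F........... | c=[0]
unlink(c): bitmap=............ | 
create(c): bitmap=F........... | c=[0]
append(c, 3): bitmap=FFFF........ | c=[0, 1, 2, 3]
append(c, 3): bitmap=FFFFFFF..... | c=[0, 1, 2, 3, 4, 5, 6]
create(a): bitmap=FFFFFFFF.... | a=[7] c=[0, 1, 2, 3, 4, 5, 6]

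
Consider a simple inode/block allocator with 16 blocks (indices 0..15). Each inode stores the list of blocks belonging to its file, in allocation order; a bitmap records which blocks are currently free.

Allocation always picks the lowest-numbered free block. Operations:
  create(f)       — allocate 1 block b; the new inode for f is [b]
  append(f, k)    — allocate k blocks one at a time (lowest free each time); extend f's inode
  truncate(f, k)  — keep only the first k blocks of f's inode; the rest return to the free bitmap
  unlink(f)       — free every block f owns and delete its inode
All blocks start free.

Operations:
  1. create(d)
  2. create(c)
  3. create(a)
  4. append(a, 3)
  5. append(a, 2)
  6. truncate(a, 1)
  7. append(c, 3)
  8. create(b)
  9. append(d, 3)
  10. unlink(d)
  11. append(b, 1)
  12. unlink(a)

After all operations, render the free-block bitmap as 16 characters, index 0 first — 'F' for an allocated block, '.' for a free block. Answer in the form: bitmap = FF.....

bitmap = FF.FFFF.........

[1] create(d) — d=0 (map F...............)
[2] create(c) — c=1 d=0 (map FF..............)
[3] create(a) — a=2 c=1 d=0 (map FFF.............)
[4] append(a, 3) — a=2,3,4,5 c=1 d=0 (map FFFFFF..........)
[5] append(a, 2) — a=2,3,4,5,6,7 c=1 d=0 (map FFFFFFFF........)
[6] truncate(a, 1) — a=2 c=1 d=0 (map FFF.............)
[7] append(c, 3) — a=2 c=1,3,4,5 d=0 (map FFFFFF..........)
[8] create(b) — a=2 b=6 c=1,3,4,5 d=0 (map FFFFFFF.........)
[9] append(d, 3) — a=2 b=6 c=1,3,4,5 d=0,7,8,9 (map FFFFFFFFFF......)
[10] unlink(d) — a=2 b=6 c=1,3,4,5 (map .FFFFFF.........)
[11] append(b, 1) — a=2 b=6,0 c=1,3,4,5 (map FFFFFFF.........)
[12] unlink(a) — b=6,0 c=1,3,4,5 (map FF.FFFF.........)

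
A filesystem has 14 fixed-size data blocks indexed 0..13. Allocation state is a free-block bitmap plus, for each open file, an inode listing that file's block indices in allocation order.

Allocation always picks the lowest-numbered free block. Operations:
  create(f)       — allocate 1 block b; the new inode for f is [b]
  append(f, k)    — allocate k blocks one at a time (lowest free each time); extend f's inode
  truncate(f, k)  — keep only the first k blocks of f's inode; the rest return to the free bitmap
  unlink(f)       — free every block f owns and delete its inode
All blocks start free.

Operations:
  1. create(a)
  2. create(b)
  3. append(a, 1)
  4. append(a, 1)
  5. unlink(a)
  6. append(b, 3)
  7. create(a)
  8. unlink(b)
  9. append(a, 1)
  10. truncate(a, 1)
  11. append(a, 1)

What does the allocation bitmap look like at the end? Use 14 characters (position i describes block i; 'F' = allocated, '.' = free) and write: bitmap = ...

  1. create(a)  ⇒  F.............  {a→[0]}
  2. create(b)  ⇒  FF............  {a→[0]; b→[1]}
  3. append(a, 1)  ⇒  FFF...........  {a→[0, 2]; b→[1]}
  4. append(a, 1)  ⇒  FFFF..........  {a→[0, 2, 3]; b→[1]}
  5. unlink(a)  ⇒  .F............  {b→[1]}
  6. append(b, 3)  ⇒  FFFF..........  {b→[1, 0, 2, 3]}
  7. create(a)  ⇒  FFFFF.........  {a→[4]; b→[1, 0, 2, 3]}
  8. unlink(b)  ⇒  ....F.........  {a→[4]}
  9. append(a, 1)  ⇒  F...F.........  {a→[4, 0]}
  10. truncate(a, 1)  ⇒  ....F.........  {a→[4]}
  11. append(a, 1)  ⇒  F...F.........  {a→[4, 0]}

bitmap = F...F.........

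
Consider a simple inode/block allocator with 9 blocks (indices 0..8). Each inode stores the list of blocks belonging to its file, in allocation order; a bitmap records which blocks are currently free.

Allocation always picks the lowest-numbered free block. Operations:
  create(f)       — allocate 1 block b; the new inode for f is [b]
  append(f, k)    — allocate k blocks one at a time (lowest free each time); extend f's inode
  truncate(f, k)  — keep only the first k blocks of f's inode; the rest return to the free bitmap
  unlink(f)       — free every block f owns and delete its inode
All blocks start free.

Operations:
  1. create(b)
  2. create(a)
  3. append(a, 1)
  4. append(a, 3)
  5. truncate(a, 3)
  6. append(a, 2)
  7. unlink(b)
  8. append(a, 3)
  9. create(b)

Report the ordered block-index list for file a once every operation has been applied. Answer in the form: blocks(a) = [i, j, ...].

blocks(a) = [1, 2, 3, 4, 5, 0, 6, 7]

create(b): bitmap=F........ | b=[0]
create(a): bitmap=FF....... | a=[1] b=[0]
append(a, 1): bitmap=FFF...... | a=[1, 2] b=[0]
append(a, 3): bitmap=FFFFFF... | a=[1, 2, 3, 4, 5] b=[0]
truncate(a, 3): bitmap=FFFF..... | a=[1, 2, 3] b=[0]
append(a, 2): bitmap=FFFFFF... | a=[1, 2, 3, 4, 5] b=[0]
unlink(b): bitmap=.FFFFF... | a=[1, 2, 3, 4, 5]
append(a, 3): bitmap=FFFFFFFF. | a=[1, 2, 3, 4, 5, 0, 6, 7]
create(b): bitmap=FFFFFFFFF | a=[1, 2, 3, 4, 5, 0, 6, 7] b=[8]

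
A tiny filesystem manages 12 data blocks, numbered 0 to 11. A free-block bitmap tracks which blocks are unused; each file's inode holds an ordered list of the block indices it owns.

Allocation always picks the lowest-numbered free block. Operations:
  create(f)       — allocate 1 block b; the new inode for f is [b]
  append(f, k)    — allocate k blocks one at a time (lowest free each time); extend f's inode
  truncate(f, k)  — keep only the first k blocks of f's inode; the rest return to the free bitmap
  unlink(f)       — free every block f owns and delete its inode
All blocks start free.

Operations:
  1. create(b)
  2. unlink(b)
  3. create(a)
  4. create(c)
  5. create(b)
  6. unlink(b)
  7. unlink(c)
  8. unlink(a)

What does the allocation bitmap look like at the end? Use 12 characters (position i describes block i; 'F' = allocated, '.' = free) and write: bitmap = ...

bitmap = ............

[1] create(b) — b=0 (map F...........)
[2] unlink(b) —  (map ............)
[3] create(a) — a=0 (map F...........)
[4] create(c) — a=0 c=1 (map FF..........)
[5] create(b) — a=0 b=2 c=1 (map FFF.........)
[6] unlink(b) — a=0 c=1 (map FF..........)
[7] unlink(c) — a=0 (map F...........)
[8] unlink(a) —  (map ............)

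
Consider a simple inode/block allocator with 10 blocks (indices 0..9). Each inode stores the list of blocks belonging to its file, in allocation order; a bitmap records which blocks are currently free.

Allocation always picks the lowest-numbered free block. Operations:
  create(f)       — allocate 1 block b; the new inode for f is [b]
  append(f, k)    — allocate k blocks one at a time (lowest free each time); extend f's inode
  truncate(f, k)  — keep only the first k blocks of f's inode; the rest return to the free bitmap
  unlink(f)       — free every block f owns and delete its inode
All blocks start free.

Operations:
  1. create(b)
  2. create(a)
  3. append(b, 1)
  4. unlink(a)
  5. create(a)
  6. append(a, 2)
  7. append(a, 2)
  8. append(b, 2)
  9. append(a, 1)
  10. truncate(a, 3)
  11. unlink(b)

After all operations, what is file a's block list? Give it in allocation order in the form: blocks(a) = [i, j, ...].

after create(b) → b:[0]  free=[F.........]
after create(a) → a:[1], b:[0]  free=[FF........]
after append(b, 1) → a:[1], b:[0, 2]  free=[FFF.......]
after unlink(a) → b:[0, 2]  free=[F.F.......]
after create(a) → a:[1], b:[0, 2]  free=[FFF.......]
after append(a, 2) → a:[1, 3, 4], b:[0, 2]  free=[FFFFF.....]
after append(a, 2) → a:[1, 3, 4, 5, 6], b:[0, 2]  free=[FFFFFFF...]
after append(b, 2) → a:[1, 3, 4, 5, 6], b:[0, 2, 7, 8]  free=[FFFFFFFFF.]
after append(a, 1) → a:[1, 3, 4, 5, 6, 9], b:[0, 2, 7, 8]  free=[FFFFFFFFFF]
after truncate(a, 3) → a:[1, 3, 4], b:[0, 2, 7, 8]  free=[FFFFF..FF.]
after unlink(b) → a:[1, 3, 4]  free=[.F.FF.....]

blocks(a) = [1, 3, 4]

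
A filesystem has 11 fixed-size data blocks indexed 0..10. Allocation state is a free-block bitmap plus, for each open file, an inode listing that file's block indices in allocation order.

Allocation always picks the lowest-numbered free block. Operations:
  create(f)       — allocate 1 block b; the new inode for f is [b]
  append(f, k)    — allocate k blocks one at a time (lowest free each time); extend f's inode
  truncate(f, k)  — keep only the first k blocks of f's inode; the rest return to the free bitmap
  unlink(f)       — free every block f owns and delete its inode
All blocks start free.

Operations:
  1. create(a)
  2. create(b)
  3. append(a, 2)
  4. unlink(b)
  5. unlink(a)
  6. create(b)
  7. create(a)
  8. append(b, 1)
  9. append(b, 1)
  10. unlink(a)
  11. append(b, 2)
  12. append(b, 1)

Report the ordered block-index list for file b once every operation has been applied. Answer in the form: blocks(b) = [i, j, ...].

[1] create(a) — a=0 (map F..........)
[2] create(b) — a=0 b=1 (map FF.........)
[3] append(a, 2) — a=0,2,3 b=1 (map FFFF.......)
[4] unlink(b) — a=0,2,3 (map F.FF.......)
[5] unlink(a) —  (map ...........)
[6] create(b) — b=0 (map F..........)
[7] create(a) — a=1 b=0 (map FF.........)
[8] append(b, 1) — a=1 b=0,2 (map FFF........)
[9] append(b, 1) — a=1 b=0,2,3 (map FFFF.......)
[10] unlink(a) — b=0,2,3 (map F.FF.......)
[11] append(b, 2) — b=0,2,3,1,4 (map FFFFF......)
[12] append(b, 1) — b=0,2,3,1,4,5 (map FFFFFF.....)

blocks(b) = [0, 2, 3, 1, 4, 5]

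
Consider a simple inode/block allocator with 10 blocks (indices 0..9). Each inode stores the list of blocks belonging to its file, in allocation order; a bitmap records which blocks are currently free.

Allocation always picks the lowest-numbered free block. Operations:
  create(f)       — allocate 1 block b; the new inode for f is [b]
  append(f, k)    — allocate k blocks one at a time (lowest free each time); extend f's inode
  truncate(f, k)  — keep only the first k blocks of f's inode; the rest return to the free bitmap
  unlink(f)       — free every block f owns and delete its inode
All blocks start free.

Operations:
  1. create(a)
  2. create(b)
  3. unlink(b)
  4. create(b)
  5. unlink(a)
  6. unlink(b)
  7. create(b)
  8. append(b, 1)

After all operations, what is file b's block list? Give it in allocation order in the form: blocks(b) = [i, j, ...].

blocks(b) = [0, 1]

create(a): bitmap=F......... | a=[0]
create(b): bitmap=FF........ | a=[0] b=[1]
unlink(b): bitmap=F......... | a=[0]
create(b): bitmap=FF........ | a=[0] b=[1]
unlink(a): bitmap=.F........ | b=[1]
unlink(b): bitmap=.......... | 
create(b): bitmap=F......... | b=[0]
append(b, 1): bitmap=FF........ | b=[0, 1]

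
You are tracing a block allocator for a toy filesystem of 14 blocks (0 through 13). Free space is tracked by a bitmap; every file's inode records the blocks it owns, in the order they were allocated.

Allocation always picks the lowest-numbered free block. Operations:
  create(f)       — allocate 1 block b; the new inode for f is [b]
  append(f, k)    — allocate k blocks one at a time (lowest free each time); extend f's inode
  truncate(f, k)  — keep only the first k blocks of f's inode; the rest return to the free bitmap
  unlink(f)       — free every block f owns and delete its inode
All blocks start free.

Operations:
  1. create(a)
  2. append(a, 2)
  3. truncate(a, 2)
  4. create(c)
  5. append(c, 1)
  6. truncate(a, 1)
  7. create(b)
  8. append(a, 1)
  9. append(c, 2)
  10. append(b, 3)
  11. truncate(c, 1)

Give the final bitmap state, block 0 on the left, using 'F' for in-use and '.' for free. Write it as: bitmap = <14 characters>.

[1] create(a) — a=0 (map F.............)
[2] append(a, 2) — a=0,1,2 (map FFF...........)
[3] truncate(a, 2) — a=0,1 (map FF............)
[4] create(c) — a=0,1 c=2 (map FFF...........)
[5] append(c, 1) — a=0,1 c=2,3 (map FFFF..........)
[6] truncate(a, 1) — a=0 c=2,3 (map F.FF..........)
[7] create(b) — a=0 b=1 c=2,3 (map FFFF..........)
[8] append(a, 1) — a=0,4 b=1 c=2,3 (map FFFFF.........)
[9] append(c, 2) — a=0,4 b=1 c=2,3,5,6 (map FFFFFFF.......)
[10] append(b, 3) — a=0,4 b=1,7,8,9 c=2,3,5,6 (map FFFFFFFFFF....)
[11] truncate(c, 1) — a=0,4 b=1,7,8,9 c=2 (map FFF.F..FFF....)

bitmap = FFF.F..FFF....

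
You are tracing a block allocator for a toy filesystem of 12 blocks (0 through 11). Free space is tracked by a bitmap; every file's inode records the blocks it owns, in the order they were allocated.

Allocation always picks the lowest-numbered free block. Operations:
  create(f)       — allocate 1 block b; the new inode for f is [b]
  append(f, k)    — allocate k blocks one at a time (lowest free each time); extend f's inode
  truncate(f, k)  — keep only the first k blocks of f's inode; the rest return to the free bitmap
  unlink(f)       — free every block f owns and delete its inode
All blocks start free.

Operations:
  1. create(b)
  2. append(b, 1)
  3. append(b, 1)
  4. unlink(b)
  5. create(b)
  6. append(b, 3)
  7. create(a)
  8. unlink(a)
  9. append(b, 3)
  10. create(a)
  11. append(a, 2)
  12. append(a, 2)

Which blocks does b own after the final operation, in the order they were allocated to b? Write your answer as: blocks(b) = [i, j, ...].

after create(b) → b:[0]  free=[F...........]
after append(b, 1) → b:[0, 1]  free=[FF..........]
after append(b, 1) → b:[0, 1, 2]  free=[FFF.........]
after unlink(b) →   free=[............]
after create(b) → b:[0]  free=[F...........]
after append(b, 3) → b:[0, 1, 2, 3]  free=[FFFF........]
after create(a) → a:[4], b:[0, 1, 2, 3]  free=[FFFFF.......]
after unlink(a) → b:[0, 1, 2, 3]  free=[FFFF........]
after append(b, 3) → b:[0, 1, 2, 3, 4, 5, 6]  free=[FFFFFFF.....]
after create(a) → a:[7], b:[0, 1, 2, 3, 4, 5, 6]  free=[FFFFFFFF....]
after append(a, 2) → a:[7, 8, 9], b:[0, 1, 2, 3, 4, 5, 6]  free=[FFFFFFFFFF..]
after append(a, 2) → a:[7, 8, 9, 10, 11], b:[0, 1, 2, 3, 4, 5, 6]  free=[FFFFFFFFFFFF]

blocks(b) = [0, 1, 2, 3, 4, 5, 6]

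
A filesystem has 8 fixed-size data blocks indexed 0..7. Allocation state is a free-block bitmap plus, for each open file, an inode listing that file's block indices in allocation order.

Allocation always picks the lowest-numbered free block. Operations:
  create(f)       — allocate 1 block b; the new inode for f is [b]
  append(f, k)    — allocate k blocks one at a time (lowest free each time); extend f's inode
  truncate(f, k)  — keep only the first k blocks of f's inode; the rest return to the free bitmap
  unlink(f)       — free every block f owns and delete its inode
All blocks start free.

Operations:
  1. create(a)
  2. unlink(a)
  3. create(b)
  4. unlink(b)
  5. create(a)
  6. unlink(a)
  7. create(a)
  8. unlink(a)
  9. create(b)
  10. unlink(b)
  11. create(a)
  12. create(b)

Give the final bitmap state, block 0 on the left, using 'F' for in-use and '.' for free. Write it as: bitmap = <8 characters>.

[1] create(a) — a=0 (map F.......)
[2] unlink(a) —  (map ........)
[3] create(b) — b=0 (map F.......)
[4] unlink(b) —  (map ........)
[5] create(a) — a=0 (map F.......)
[6] unlink(a) —  (map ........)
[7] create(a) — a=0 (map F.......)
[8] unlink(a) —  (map ........)
[9] create(b) — b=0 (map F.......)
[10] unlink(b) —  (map ........)
[11] create(a) — a=0 (map F.......)
[12] create(b) — a=0 b=1 (map FF......)

bitmap = FF......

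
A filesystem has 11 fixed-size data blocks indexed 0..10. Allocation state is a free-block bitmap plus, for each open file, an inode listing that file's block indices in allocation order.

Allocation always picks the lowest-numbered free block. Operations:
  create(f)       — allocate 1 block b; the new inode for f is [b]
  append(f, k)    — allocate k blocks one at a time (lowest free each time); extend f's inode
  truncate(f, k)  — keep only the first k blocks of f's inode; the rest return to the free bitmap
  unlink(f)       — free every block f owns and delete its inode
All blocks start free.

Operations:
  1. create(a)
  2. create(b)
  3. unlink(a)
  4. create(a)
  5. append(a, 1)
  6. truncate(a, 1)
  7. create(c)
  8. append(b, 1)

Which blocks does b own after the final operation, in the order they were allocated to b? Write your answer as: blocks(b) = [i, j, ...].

after create(a) → a:[0]  free=[F..........]
after create(b) → a:[0], b:[1]  free=[FF.........]
after unlink(a) → b:[1]  free=[.F.........]
after create(a) → a:[0], b:[1]  free=[FF.........]
after append(a, 1) → a:[0, 2], b:[1]  free=[FFF........]
after truncate(a, 1) → a:[0], b:[1]  free=[FF.........]
after create(c) → a:[0], b:[1], c:[2]  free=[FFF........]
after append(b, 1) → a:[0], b:[1, 3], c:[2]  free=[FFFF.......]

blocks(b) = [1, 3]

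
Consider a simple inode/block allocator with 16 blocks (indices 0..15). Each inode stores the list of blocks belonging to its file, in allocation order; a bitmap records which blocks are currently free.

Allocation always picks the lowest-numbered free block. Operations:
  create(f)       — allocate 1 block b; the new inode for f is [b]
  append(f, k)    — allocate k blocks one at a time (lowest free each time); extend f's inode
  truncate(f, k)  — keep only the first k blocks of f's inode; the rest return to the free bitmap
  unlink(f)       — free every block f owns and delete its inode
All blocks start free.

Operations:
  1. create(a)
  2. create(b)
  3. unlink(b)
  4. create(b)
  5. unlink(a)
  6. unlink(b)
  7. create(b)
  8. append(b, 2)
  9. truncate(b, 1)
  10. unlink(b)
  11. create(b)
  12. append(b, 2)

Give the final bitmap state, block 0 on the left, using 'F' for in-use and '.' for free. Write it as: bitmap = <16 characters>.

bitmap = FFF.............

  1. create(a)  ⇒  F...............  {a→[0]}
  2. create(b)  ⇒  FF..............  {a→[0]; b→[1]}
  3. unlink(b)  ⇒  F...............  {a→[0]}
  4. create(b)  ⇒  FF..............  {a→[0]; b→[1]}
  5. unlink(a)  ⇒  .F..............  {b→[1]}
  6. unlink(b)  ⇒  ................  {}
  7. create(b)  ⇒  F...............  {b→[0]}
  8. append(b, 2)  ⇒  FFF.............  {b→[0, 1, 2]}
  9. truncate(b, 1)  ⇒  F...............  {b→[0]}
  10. unlink(b)  ⇒  ................  {}
  11. create(b)  ⇒  F...............  {b→[0]}
  12. append(b, 2)  ⇒  FFF.............  {b→[0, 1, 2]}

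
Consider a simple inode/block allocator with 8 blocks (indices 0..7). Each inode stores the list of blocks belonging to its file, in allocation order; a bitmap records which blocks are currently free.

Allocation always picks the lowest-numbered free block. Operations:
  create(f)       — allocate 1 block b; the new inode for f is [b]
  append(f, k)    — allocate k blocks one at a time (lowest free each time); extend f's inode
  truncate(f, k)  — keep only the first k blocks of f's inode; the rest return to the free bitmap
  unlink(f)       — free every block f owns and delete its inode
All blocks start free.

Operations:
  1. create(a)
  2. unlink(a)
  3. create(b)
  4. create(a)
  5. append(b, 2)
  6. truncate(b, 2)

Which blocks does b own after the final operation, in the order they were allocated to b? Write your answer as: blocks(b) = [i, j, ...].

blocks(b) = [0, 2]

  1. create(a)  ⇒  F.......  {a→[0]}
  2. unlink(a)  ⇒  ........  {}
  3. create(b)  ⇒  F.......  {b→[0]}
  4. create(a)  ⇒  FF......  {a→[1]; b→[0]}
  5. append(b, 2)  ⇒  FFFF....  {a→[1]; b→[0, 2, 3]}
  6. truncate(b, 2)  ⇒  FFF.....  {a→[1]; b→[0, 2]}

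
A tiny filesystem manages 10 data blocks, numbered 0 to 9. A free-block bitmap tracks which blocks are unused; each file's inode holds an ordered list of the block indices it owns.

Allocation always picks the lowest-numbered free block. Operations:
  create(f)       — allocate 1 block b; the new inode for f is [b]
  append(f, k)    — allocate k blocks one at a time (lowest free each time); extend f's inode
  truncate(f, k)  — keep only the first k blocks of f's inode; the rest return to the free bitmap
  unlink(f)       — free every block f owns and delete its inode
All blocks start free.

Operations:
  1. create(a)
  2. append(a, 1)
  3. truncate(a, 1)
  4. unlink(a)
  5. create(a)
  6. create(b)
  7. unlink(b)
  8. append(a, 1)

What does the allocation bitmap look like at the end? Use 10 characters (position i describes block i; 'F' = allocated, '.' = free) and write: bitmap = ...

bitmap = FF........

[1] create(a) — a=0 (map F.........)
[2] append(a, 1) — a=0,1 (map FF........)
[3] truncate(a, 1) — a=0 (map F.........)
[4] unlink(a) —  (map ..........)
[5] create(a) — a=0 (map F.........)
[6] create(b) — a=0 b=1 (map FF........)
[7] unlink(b) — a=0 (map F.........)
[8] append(a, 1) — a=0,1 (map FF........)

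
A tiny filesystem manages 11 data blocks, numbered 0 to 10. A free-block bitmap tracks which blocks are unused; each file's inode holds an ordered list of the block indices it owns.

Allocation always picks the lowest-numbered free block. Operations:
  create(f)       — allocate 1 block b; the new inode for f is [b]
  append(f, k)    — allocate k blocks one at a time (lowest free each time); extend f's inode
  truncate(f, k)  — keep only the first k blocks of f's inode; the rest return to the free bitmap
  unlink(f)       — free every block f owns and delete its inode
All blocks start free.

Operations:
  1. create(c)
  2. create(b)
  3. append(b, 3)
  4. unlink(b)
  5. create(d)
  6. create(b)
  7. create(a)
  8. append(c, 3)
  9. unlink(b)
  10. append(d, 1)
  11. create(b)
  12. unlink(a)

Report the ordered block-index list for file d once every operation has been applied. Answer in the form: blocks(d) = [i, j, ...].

blocks(d) = [1, 2]

after create(c) → c:[0]  free=[F..........]
after create(b) → b:[1], c:[0]  free=[FF.........]
after append(b, 3) → b:[1, 2, 3, 4], c:[0]  free=[FFFFF......]
after unlink(b) → c:[0]  free=[F..........]
after create(d) → c:[0], d:[1]  free=[FF.........]
after create(b) → b:[2], c:[0], d:[1]  free=[FFF........]
after create(a) → a:[3], b:[2], c:[0], d:[1]  free=[FFFF.......]
after append(c, 3) → a:[3], b:[2], c:[0, 4, 5, 6], d:[1]  free=[FFFFFFF....]
after unlink(b) → a:[3], c:[0, 4, 5, 6], d:[1]  free=[FF.FFFF....]
after append(d, 1) → a:[3], c:[0, 4, 5, 6], d:[1, 2]  free=[FFFFFFF....]
after create(b) → a:[3], b:[7], c:[0, 4, 5, 6], d:[1, 2]  free=[FFFFFFFF...]
after unlink(a) → b:[7], c:[0, 4, 5, 6], d:[1, 2]  free=[FFF.FFFF...]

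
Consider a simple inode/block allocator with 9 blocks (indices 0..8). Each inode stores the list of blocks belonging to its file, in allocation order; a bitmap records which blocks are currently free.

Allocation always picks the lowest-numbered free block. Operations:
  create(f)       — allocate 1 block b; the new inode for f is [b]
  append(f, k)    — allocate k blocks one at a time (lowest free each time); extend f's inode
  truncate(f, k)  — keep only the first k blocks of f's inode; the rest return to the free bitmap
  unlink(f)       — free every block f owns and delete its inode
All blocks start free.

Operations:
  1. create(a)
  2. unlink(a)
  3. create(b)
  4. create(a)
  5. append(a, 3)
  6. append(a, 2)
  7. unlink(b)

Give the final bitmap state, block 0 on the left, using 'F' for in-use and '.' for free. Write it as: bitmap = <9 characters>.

  1. create(a)  ⇒  F........  {a→[0]}
  2. unlink(a)  ⇒  .........  {}
  3. create(b)  ⇒  F........  {b→[0]}
  4. create(a)  ⇒  FF.......  {a→[1]; b→[0]}
  5. append(a, 3)  ⇒  FFFFF....  {a→[1, 2, 3, 4]; b→[0]}
  6. append(a, 2)  ⇒  FFFFFFF..  {a→[1, 2, 3, 4, 5, 6]; b→[0]}
  7. unlink(b)  ⇒  .FFFFFF..  {a→[1, 2, 3, 4, 5, 6]}

bitmap = .FFFFFF..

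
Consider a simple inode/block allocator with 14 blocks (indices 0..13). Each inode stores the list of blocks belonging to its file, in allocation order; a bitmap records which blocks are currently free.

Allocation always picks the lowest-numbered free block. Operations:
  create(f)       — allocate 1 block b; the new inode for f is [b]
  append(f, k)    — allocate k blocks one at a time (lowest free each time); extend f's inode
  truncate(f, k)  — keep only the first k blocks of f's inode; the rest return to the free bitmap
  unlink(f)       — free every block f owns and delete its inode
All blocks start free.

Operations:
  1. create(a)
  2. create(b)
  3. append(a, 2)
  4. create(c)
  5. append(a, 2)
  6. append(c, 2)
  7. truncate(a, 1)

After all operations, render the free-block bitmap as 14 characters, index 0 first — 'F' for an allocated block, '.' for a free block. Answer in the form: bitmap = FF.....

[1] create(a) — a=0 (map F.............)
[2] create(b) — a=0 b=1 (map FF............)
[3] append(a, 2) — a=0,2,3 b=1 (map FFFF..........)
[4] create(c) — a=0,2,3 b=1 c=4 (map FFFFF.........)
[5] append(a, 2) — a=0,2,3,5,6 b=1 c=4 (map FFFFFFF.......)
[6] append(c, 2) — a=0,2,3,5,6 b=1 c=4,7,8 (map FFFFFFFFF.....)
[7] truncate(a, 1) — a=0 b=1 c=4,7,8 (map FF..F..FF.....)

bitmap = FF..F..FF.....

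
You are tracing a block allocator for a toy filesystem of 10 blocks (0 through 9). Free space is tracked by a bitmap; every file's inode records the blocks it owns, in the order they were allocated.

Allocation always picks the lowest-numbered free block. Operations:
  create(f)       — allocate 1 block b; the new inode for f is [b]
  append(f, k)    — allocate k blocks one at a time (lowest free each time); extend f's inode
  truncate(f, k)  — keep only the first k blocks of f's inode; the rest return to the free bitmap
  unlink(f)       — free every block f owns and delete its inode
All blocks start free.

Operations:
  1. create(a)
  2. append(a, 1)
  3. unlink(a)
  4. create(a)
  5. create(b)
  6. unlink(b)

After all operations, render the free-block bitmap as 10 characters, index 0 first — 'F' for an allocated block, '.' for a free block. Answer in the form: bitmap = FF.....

bitmap = F.........

  1. create(a)  ⇒  F.........  {a→[0]}
  2. append(a, 1)  ⇒  FF........  {a→[0, 1]}
  3. unlink(a)  ⇒  ..........  {}
  4. create(a)  ⇒  F.........  {a→[0]}
  5. create(b)  ⇒  FF........  {a→[0]; b→[1]}
  6. unlink(b)  ⇒  F.........  {a→[0]}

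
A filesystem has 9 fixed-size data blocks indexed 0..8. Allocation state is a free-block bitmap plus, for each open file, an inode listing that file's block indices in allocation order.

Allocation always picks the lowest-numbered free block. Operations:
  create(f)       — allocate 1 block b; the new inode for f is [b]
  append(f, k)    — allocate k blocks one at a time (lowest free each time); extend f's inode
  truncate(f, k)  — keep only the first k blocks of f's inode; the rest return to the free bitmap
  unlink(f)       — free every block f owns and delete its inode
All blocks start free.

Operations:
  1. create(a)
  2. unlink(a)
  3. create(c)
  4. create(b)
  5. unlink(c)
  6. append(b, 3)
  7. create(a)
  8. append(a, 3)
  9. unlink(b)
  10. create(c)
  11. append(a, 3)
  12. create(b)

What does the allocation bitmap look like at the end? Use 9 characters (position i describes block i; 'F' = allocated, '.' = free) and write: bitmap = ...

bitmap = FFFFFFFFF

after create(a) → a:[0]  free=[F........]
after unlink(a) →   free=[.........]
after create(c) → c:[0]  free=[F........]
after create(b) → b:[1], c:[0]  free=[FF.......]
after unlink(c) → b:[1]  free=[.F.......]
after append(b, 3) → b:[1, 0, 2, 3]  free=[FFFF.....]
after create(a) → a:[4], b:[1, 0, 2, 3]  free=[FFFFF....]
after append(a, 3) → a:[4, 5, 6, 7], b:[1, 0, 2, 3]  free=[FFFFFFFF.]
after unlink(b) → a:[4, 5, 6, 7]  free=[....FFFF.]
after create(c) → a:[4, 5, 6, 7], c:[0]  free=[F...FFFF.]
after append(a, 3) → a:[4, 5, 6, 7, 1, 2, 3], c:[0]  free=[FFFFFFFF.]
after create(b) → a:[4, 5, 6, 7, 1, 2, 3], b:[8], c:[0]  free=[FFFFFFFFF]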